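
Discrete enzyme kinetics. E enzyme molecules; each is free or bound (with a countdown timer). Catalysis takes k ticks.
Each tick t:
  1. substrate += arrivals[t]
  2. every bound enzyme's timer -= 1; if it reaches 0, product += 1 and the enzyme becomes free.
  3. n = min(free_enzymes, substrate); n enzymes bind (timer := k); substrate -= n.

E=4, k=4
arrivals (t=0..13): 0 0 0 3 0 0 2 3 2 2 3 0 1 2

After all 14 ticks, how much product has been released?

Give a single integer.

Answer: 7

Derivation:
t=0: arr=0 -> substrate=0 bound=0 product=0
t=1: arr=0 -> substrate=0 bound=0 product=0
t=2: arr=0 -> substrate=0 bound=0 product=0
t=3: arr=3 -> substrate=0 bound=3 product=0
t=4: arr=0 -> substrate=0 bound=3 product=0
t=5: arr=0 -> substrate=0 bound=3 product=0
t=6: arr=2 -> substrate=1 bound=4 product=0
t=7: arr=3 -> substrate=1 bound=4 product=3
t=8: arr=2 -> substrate=3 bound=4 product=3
t=9: arr=2 -> substrate=5 bound=4 product=3
t=10: arr=3 -> substrate=7 bound=4 product=4
t=11: arr=0 -> substrate=4 bound=4 product=7
t=12: arr=1 -> substrate=5 bound=4 product=7
t=13: arr=2 -> substrate=7 bound=4 product=7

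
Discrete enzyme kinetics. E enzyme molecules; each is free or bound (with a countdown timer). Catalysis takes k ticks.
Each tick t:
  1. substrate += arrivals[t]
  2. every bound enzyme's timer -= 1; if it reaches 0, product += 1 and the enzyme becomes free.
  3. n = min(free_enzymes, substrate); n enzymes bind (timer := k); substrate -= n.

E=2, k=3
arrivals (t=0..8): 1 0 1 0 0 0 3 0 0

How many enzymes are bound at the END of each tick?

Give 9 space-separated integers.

t=0: arr=1 -> substrate=0 bound=1 product=0
t=1: arr=0 -> substrate=0 bound=1 product=0
t=2: arr=1 -> substrate=0 bound=2 product=0
t=3: arr=0 -> substrate=0 bound=1 product=1
t=4: arr=0 -> substrate=0 bound=1 product=1
t=5: arr=0 -> substrate=0 bound=0 product=2
t=6: arr=3 -> substrate=1 bound=2 product=2
t=7: arr=0 -> substrate=1 bound=2 product=2
t=8: arr=0 -> substrate=1 bound=2 product=2

Answer: 1 1 2 1 1 0 2 2 2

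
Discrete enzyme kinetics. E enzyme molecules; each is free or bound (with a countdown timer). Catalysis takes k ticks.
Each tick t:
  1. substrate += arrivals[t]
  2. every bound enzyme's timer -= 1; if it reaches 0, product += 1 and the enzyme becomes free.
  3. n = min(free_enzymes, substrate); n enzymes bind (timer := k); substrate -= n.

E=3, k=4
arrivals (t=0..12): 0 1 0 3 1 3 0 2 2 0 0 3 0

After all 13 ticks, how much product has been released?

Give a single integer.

t=0: arr=0 -> substrate=0 bound=0 product=0
t=1: arr=1 -> substrate=0 bound=1 product=0
t=2: arr=0 -> substrate=0 bound=1 product=0
t=3: arr=3 -> substrate=1 bound=3 product=0
t=4: arr=1 -> substrate=2 bound=3 product=0
t=5: arr=3 -> substrate=4 bound=3 product=1
t=6: arr=0 -> substrate=4 bound=3 product=1
t=7: arr=2 -> substrate=4 bound=3 product=3
t=8: arr=2 -> substrate=6 bound=3 product=3
t=9: arr=0 -> substrate=5 bound=3 product=4
t=10: arr=0 -> substrate=5 bound=3 product=4
t=11: arr=3 -> substrate=6 bound=3 product=6
t=12: arr=0 -> substrate=6 bound=3 product=6

Answer: 6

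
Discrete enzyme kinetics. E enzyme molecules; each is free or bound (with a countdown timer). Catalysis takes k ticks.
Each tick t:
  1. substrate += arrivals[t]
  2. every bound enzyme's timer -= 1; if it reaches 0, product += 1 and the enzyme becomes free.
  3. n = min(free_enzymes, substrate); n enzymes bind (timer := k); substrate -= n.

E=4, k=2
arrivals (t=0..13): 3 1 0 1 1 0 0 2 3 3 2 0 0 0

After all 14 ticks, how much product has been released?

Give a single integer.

t=0: arr=3 -> substrate=0 bound=3 product=0
t=1: arr=1 -> substrate=0 bound=4 product=0
t=2: arr=0 -> substrate=0 bound=1 product=3
t=3: arr=1 -> substrate=0 bound=1 product=4
t=4: arr=1 -> substrate=0 bound=2 product=4
t=5: arr=0 -> substrate=0 bound=1 product=5
t=6: arr=0 -> substrate=0 bound=0 product=6
t=7: arr=2 -> substrate=0 bound=2 product=6
t=8: arr=3 -> substrate=1 bound=4 product=6
t=9: arr=3 -> substrate=2 bound=4 product=8
t=10: arr=2 -> substrate=2 bound=4 product=10
t=11: arr=0 -> substrate=0 bound=4 product=12
t=12: arr=0 -> substrate=0 bound=2 product=14
t=13: arr=0 -> substrate=0 bound=0 product=16

Answer: 16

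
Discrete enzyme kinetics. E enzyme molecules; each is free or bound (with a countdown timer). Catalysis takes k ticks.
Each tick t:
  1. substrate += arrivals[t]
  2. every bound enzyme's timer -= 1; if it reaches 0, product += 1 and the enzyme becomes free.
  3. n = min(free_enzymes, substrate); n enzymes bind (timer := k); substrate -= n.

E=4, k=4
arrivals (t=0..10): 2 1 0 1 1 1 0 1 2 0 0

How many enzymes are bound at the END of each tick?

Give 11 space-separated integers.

Answer: 2 3 3 4 3 3 3 3 4 3 3

Derivation:
t=0: arr=2 -> substrate=0 bound=2 product=0
t=1: arr=1 -> substrate=0 bound=3 product=0
t=2: arr=0 -> substrate=0 bound=3 product=0
t=3: arr=1 -> substrate=0 bound=4 product=0
t=4: arr=1 -> substrate=0 bound=3 product=2
t=5: arr=1 -> substrate=0 bound=3 product=3
t=6: arr=0 -> substrate=0 bound=3 product=3
t=7: arr=1 -> substrate=0 bound=3 product=4
t=8: arr=2 -> substrate=0 bound=4 product=5
t=9: arr=0 -> substrate=0 bound=3 product=6
t=10: arr=0 -> substrate=0 bound=3 product=6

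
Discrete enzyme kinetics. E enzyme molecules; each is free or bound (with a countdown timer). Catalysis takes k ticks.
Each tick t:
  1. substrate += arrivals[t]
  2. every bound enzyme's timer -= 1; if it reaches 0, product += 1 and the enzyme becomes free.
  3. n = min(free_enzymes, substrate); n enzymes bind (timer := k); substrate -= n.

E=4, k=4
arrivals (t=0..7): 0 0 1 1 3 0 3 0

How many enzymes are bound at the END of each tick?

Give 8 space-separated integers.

Answer: 0 0 1 2 4 4 4 4

Derivation:
t=0: arr=0 -> substrate=0 bound=0 product=0
t=1: arr=0 -> substrate=0 bound=0 product=0
t=2: arr=1 -> substrate=0 bound=1 product=0
t=3: arr=1 -> substrate=0 bound=2 product=0
t=4: arr=3 -> substrate=1 bound=4 product=0
t=5: arr=0 -> substrate=1 bound=4 product=0
t=6: arr=3 -> substrate=3 bound=4 product=1
t=7: arr=0 -> substrate=2 bound=4 product=2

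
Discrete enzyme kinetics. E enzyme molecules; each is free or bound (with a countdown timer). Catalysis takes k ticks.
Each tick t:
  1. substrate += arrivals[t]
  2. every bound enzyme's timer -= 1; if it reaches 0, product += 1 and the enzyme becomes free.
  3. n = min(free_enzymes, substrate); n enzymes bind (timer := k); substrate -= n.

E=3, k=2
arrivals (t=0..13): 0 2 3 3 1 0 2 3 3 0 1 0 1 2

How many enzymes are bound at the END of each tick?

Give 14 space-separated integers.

t=0: arr=0 -> substrate=0 bound=0 product=0
t=1: arr=2 -> substrate=0 bound=2 product=0
t=2: arr=3 -> substrate=2 bound=3 product=0
t=3: arr=3 -> substrate=3 bound=3 product=2
t=4: arr=1 -> substrate=3 bound=3 product=3
t=5: arr=0 -> substrate=1 bound=3 product=5
t=6: arr=2 -> substrate=2 bound=3 product=6
t=7: arr=3 -> substrate=3 bound=3 product=8
t=8: arr=3 -> substrate=5 bound=3 product=9
t=9: arr=0 -> substrate=3 bound=3 product=11
t=10: arr=1 -> substrate=3 bound=3 product=12
t=11: arr=0 -> substrate=1 bound=3 product=14
t=12: arr=1 -> substrate=1 bound=3 product=15
t=13: arr=2 -> substrate=1 bound=3 product=17

Answer: 0 2 3 3 3 3 3 3 3 3 3 3 3 3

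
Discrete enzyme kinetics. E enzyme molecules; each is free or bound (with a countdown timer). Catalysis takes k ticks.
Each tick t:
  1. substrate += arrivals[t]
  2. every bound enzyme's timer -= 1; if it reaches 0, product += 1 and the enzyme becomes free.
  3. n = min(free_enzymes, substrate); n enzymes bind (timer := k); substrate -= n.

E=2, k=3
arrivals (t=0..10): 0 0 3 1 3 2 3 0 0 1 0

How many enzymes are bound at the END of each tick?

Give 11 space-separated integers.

Answer: 0 0 2 2 2 2 2 2 2 2 2

Derivation:
t=0: arr=0 -> substrate=0 bound=0 product=0
t=1: arr=0 -> substrate=0 bound=0 product=0
t=2: arr=3 -> substrate=1 bound=2 product=0
t=3: arr=1 -> substrate=2 bound=2 product=0
t=4: arr=3 -> substrate=5 bound=2 product=0
t=5: arr=2 -> substrate=5 bound=2 product=2
t=6: arr=3 -> substrate=8 bound=2 product=2
t=7: arr=0 -> substrate=8 bound=2 product=2
t=8: arr=0 -> substrate=6 bound=2 product=4
t=9: arr=1 -> substrate=7 bound=2 product=4
t=10: arr=0 -> substrate=7 bound=2 product=4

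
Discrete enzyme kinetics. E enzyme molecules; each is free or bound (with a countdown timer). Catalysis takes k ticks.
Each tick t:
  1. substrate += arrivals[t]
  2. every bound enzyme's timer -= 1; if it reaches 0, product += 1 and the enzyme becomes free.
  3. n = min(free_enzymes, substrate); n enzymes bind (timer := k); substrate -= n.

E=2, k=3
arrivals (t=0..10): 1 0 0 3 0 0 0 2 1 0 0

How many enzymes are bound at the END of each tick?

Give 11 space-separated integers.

Answer: 1 1 1 2 2 2 1 2 2 2 2

Derivation:
t=0: arr=1 -> substrate=0 bound=1 product=0
t=1: arr=0 -> substrate=0 bound=1 product=0
t=2: arr=0 -> substrate=0 bound=1 product=0
t=3: arr=3 -> substrate=1 bound=2 product=1
t=4: arr=0 -> substrate=1 bound=2 product=1
t=5: arr=0 -> substrate=1 bound=2 product=1
t=6: arr=0 -> substrate=0 bound=1 product=3
t=7: arr=2 -> substrate=1 bound=2 product=3
t=8: arr=1 -> substrate=2 bound=2 product=3
t=9: arr=0 -> substrate=1 bound=2 product=4
t=10: arr=0 -> substrate=0 bound=2 product=5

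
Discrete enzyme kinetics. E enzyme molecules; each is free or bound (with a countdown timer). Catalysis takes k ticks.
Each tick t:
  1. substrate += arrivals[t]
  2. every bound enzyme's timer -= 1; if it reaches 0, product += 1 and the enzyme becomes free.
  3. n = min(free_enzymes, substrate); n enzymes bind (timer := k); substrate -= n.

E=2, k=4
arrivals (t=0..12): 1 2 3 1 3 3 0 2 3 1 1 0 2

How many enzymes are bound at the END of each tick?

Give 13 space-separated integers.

t=0: arr=1 -> substrate=0 bound=1 product=0
t=1: arr=2 -> substrate=1 bound=2 product=0
t=2: arr=3 -> substrate=4 bound=2 product=0
t=3: arr=1 -> substrate=5 bound=2 product=0
t=4: arr=3 -> substrate=7 bound=2 product=1
t=5: arr=3 -> substrate=9 bound=2 product=2
t=6: arr=0 -> substrate=9 bound=2 product=2
t=7: arr=2 -> substrate=11 bound=2 product=2
t=8: arr=3 -> substrate=13 bound=2 product=3
t=9: arr=1 -> substrate=13 bound=2 product=4
t=10: arr=1 -> substrate=14 bound=2 product=4
t=11: arr=0 -> substrate=14 bound=2 product=4
t=12: arr=2 -> substrate=15 bound=2 product=5

Answer: 1 2 2 2 2 2 2 2 2 2 2 2 2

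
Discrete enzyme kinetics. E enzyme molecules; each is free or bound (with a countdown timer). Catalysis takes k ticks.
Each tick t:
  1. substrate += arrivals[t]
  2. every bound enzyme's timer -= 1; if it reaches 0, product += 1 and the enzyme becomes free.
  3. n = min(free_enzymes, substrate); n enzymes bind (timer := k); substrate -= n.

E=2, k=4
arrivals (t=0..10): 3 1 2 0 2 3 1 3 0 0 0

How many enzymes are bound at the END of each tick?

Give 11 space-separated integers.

t=0: arr=3 -> substrate=1 bound=2 product=0
t=1: arr=1 -> substrate=2 bound=2 product=0
t=2: arr=2 -> substrate=4 bound=2 product=0
t=3: arr=0 -> substrate=4 bound=2 product=0
t=4: arr=2 -> substrate=4 bound=2 product=2
t=5: arr=3 -> substrate=7 bound=2 product=2
t=6: arr=1 -> substrate=8 bound=2 product=2
t=7: arr=3 -> substrate=11 bound=2 product=2
t=8: arr=0 -> substrate=9 bound=2 product=4
t=9: arr=0 -> substrate=9 bound=2 product=4
t=10: arr=0 -> substrate=9 bound=2 product=4

Answer: 2 2 2 2 2 2 2 2 2 2 2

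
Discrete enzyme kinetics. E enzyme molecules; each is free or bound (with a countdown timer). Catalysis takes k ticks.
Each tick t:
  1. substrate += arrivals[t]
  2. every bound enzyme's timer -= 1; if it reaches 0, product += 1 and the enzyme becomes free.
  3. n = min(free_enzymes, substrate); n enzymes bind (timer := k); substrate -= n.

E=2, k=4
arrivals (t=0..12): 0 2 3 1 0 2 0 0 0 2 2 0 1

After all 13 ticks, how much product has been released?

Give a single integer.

t=0: arr=0 -> substrate=0 bound=0 product=0
t=1: arr=2 -> substrate=0 bound=2 product=0
t=2: arr=3 -> substrate=3 bound=2 product=0
t=3: arr=1 -> substrate=4 bound=2 product=0
t=4: arr=0 -> substrate=4 bound=2 product=0
t=5: arr=2 -> substrate=4 bound=2 product=2
t=6: arr=0 -> substrate=4 bound=2 product=2
t=7: arr=0 -> substrate=4 bound=2 product=2
t=8: arr=0 -> substrate=4 bound=2 product=2
t=9: arr=2 -> substrate=4 bound=2 product=4
t=10: arr=2 -> substrate=6 bound=2 product=4
t=11: arr=0 -> substrate=6 bound=2 product=4
t=12: arr=1 -> substrate=7 bound=2 product=4

Answer: 4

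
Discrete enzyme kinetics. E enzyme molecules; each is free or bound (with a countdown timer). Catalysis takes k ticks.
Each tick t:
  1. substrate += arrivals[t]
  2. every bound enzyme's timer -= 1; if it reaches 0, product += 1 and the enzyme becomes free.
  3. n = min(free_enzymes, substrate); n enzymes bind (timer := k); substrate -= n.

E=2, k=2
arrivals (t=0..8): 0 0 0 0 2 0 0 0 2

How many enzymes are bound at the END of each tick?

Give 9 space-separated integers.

Answer: 0 0 0 0 2 2 0 0 2

Derivation:
t=0: arr=0 -> substrate=0 bound=0 product=0
t=1: arr=0 -> substrate=0 bound=0 product=0
t=2: arr=0 -> substrate=0 bound=0 product=0
t=3: arr=0 -> substrate=0 bound=0 product=0
t=4: arr=2 -> substrate=0 bound=2 product=0
t=5: arr=0 -> substrate=0 bound=2 product=0
t=6: arr=0 -> substrate=0 bound=0 product=2
t=7: arr=0 -> substrate=0 bound=0 product=2
t=8: arr=2 -> substrate=0 bound=2 product=2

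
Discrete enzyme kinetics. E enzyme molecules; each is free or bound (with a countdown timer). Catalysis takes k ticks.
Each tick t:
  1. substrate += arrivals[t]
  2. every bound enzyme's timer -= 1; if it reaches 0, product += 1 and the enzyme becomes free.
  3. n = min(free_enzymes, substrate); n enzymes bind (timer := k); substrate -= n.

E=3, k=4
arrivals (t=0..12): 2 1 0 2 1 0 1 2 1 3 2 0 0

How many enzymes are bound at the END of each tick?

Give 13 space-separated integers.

t=0: arr=2 -> substrate=0 bound=2 product=0
t=1: arr=1 -> substrate=0 bound=3 product=0
t=2: arr=0 -> substrate=0 bound=3 product=0
t=3: arr=2 -> substrate=2 bound=3 product=0
t=4: arr=1 -> substrate=1 bound=3 product=2
t=5: arr=0 -> substrate=0 bound=3 product=3
t=6: arr=1 -> substrate=1 bound=3 product=3
t=7: arr=2 -> substrate=3 bound=3 product=3
t=8: arr=1 -> substrate=2 bound=3 product=5
t=9: arr=3 -> substrate=4 bound=3 product=6
t=10: arr=2 -> substrate=6 bound=3 product=6
t=11: arr=0 -> substrate=6 bound=3 product=6
t=12: arr=0 -> substrate=4 bound=3 product=8

Answer: 2 3 3 3 3 3 3 3 3 3 3 3 3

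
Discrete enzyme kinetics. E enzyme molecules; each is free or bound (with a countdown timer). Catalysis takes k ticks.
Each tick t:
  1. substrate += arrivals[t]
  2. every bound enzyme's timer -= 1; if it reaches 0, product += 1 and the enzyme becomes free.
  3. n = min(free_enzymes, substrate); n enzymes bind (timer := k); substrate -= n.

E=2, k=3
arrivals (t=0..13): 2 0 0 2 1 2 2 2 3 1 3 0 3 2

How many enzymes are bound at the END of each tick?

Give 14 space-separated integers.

Answer: 2 2 2 2 2 2 2 2 2 2 2 2 2 2

Derivation:
t=0: arr=2 -> substrate=0 bound=2 product=0
t=1: arr=0 -> substrate=0 bound=2 product=0
t=2: arr=0 -> substrate=0 bound=2 product=0
t=3: arr=2 -> substrate=0 bound=2 product=2
t=4: arr=1 -> substrate=1 bound=2 product=2
t=5: arr=2 -> substrate=3 bound=2 product=2
t=6: arr=2 -> substrate=3 bound=2 product=4
t=7: arr=2 -> substrate=5 bound=2 product=4
t=8: arr=3 -> substrate=8 bound=2 product=4
t=9: arr=1 -> substrate=7 bound=2 product=6
t=10: arr=3 -> substrate=10 bound=2 product=6
t=11: arr=0 -> substrate=10 bound=2 product=6
t=12: arr=3 -> substrate=11 bound=2 product=8
t=13: arr=2 -> substrate=13 bound=2 product=8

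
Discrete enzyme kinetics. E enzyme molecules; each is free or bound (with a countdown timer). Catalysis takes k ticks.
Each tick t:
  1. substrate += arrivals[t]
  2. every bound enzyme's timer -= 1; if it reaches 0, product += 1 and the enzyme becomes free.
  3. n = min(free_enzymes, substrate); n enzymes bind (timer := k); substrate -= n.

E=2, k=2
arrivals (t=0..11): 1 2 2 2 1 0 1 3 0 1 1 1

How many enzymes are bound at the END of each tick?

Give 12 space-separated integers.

Answer: 1 2 2 2 2 2 2 2 2 2 2 2

Derivation:
t=0: arr=1 -> substrate=0 bound=1 product=0
t=1: arr=2 -> substrate=1 bound=2 product=0
t=2: arr=2 -> substrate=2 bound=2 product=1
t=3: arr=2 -> substrate=3 bound=2 product=2
t=4: arr=1 -> substrate=3 bound=2 product=3
t=5: arr=0 -> substrate=2 bound=2 product=4
t=6: arr=1 -> substrate=2 bound=2 product=5
t=7: arr=3 -> substrate=4 bound=2 product=6
t=8: arr=0 -> substrate=3 bound=2 product=7
t=9: arr=1 -> substrate=3 bound=2 product=8
t=10: arr=1 -> substrate=3 bound=2 product=9
t=11: arr=1 -> substrate=3 bound=2 product=10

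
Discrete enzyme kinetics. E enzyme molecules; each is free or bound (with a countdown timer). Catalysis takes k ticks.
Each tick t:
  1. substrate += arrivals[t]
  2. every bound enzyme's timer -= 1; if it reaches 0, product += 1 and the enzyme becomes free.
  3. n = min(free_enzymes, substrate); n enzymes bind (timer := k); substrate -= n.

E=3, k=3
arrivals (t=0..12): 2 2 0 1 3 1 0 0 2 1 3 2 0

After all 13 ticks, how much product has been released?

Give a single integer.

t=0: arr=2 -> substrate=0 bound=2 product=0
t=1: arr=2 -> substrate=1 bound=3 product=0
t=2: arr=0 -> substrate=1 bound=3 product=0
t=3: arr=1 -> substrate=0 bound=3 product=2
t=4: arr=3 -> substrate=2 bound=3 product=3
t=5: arr=1 -> substrate=3 bound=3 product=3
t=6: arr=0 -> substrate=1 bound=3 product=5
t=7: arr=0 -> substrate=0 bound=3 product=6
t=8: arr=2 -> substrate=2 bound=3 product=6
t=9: arr=1 -> substrate=1 bound=3 product=8
t=10: arr=3 -> substrate=3 bound=3 product=9
t=11: arr=2 -> substrate=5 bound=3 product=9
t=12: arr=0 -> substrate=3 bound=3 product=11

Answer: 11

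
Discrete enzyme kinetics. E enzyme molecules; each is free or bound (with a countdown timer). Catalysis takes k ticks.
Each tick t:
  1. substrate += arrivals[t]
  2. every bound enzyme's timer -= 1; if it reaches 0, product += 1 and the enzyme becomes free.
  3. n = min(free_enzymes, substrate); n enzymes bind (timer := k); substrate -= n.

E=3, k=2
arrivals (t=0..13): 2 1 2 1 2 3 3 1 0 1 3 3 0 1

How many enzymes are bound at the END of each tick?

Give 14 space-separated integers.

Answer: 2 3 3 3 3 3 3 3 3 3 3 3 3 3

Derivation:
t=0: arr=2 -> substrate=0 bound=2 product=0
t=1: arr=1 -> substrate=0 bound=3 product=0
t=2: arr=2 -> substrate=0 bound=3 product=2
t=3: arr=1 -> substrate=0 bound=3 product=3
t=4: arr=2 -> substrate=0 bound=3 product=5
t=5: arr=3 -> substrate=2 bound=3 product=6
t=6: arr=3 -> substrate=3 bound=3 product=8
t=7: arr=1 -> substrate=3 bound=3 product=9
t=8: arr=0 -> substrate=1 bound=3 product=11
t=9: arr=1 -> substrate=1 bound=3 product=12
t=10: arr=3 -> substrate=2 bound=3 product=14
t=11: arr=3 -> substrate=4 bound=3 product=15
t=12: arr=0 -> substrate=2 bound=3 product=17
t=13: arr=1 -> substrate=2 bound=3 product=18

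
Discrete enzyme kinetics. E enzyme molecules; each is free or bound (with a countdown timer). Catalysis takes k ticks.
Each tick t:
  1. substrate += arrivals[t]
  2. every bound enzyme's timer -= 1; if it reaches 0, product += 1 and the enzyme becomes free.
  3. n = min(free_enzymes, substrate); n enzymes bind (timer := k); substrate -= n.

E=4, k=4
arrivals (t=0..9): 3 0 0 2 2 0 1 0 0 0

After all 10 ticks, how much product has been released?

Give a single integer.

t=0: arr=3 -> substrate=0 bound=3 product=0
t=1: arr=0 -> substrate=0 bound=3 product=0
t=2: arr=0 -> substrate=0 bound=3 product=0
t=3: arr=2 -> substrate=1 bound=4 product=0
t=4: arr=2 -> substrate=0 bound=4 product=3
t=5: arr=0 -> substrate=0 bound=4 product=3
t=6: arr=1 -> substrate=1 bound=4 product=3
t=7: arr=0 -> substrate=0 bound=4 product=4
t=8: arr=0 -> substrate=0 bound=1 product=7
t=9: arr=0 -> substrate=0 bound=1 product=7

Answer: 7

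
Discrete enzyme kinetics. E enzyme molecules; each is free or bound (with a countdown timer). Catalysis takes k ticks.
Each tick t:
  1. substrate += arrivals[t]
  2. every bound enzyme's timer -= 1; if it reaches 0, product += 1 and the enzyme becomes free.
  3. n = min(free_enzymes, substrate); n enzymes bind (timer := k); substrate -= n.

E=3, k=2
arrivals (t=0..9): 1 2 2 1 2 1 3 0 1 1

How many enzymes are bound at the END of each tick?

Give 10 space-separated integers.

t=0: arr=1 -> substrate=0 bound=1 product=0
t=1: arr=2 -> substrate=0 bound=3 product=0
t=2: arr=2 -> substrate=1 bound=3 product=1
t=3: arr=1 -> substrate=0 bound=3 product=3
t=4: arr=2 -> substrate=1 bound=3 product=4
t=5: arr=1 -> substrate=0 bound=3 product=6
t=6: arr=3 -> substrate=2 bound=3 product=7
t=7: arr=0 -> substrate=0 bound=3 product=9
t=8: arr=1 -> substrate=0 bound=3 product=10
t=9: arr=1 -> substrate=0 bound=2 product=12

Answer: 1 3 3 3 3 3 3 3 3 2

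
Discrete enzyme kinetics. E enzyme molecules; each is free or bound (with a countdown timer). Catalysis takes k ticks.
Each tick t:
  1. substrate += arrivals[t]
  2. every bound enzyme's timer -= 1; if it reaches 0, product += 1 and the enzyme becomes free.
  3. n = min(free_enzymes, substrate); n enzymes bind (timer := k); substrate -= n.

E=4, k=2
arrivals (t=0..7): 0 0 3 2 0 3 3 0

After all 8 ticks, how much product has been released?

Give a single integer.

Answer: 8

Derivation:
t=0: arr=0 -> substrate=0 bound=0 product=0
t=1: arr=0 -> substrate=0 bound=0 product=0
t=2: arr=3 -> substrate=0 bound=3 product=0
t=3: arr=2 -> substrate=1 bound=4 product=0
t=4: arr=0 -> substrate=0 bound=2 product=3
t=5: arr=3 -> substrate=0 bound=4 product=4
t=6: arr=3 -> substrate=2 bound=4 product=5
t=7: arr=0 -> substrate=0 bound=3 product=8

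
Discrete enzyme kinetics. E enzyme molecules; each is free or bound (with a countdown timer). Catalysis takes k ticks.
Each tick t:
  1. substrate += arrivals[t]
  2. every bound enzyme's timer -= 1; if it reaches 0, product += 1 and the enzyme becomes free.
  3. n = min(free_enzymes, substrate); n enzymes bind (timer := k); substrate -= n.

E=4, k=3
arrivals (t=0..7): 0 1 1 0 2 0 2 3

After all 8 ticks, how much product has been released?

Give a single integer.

Answer: 4

Derivation:
t=0: arr=0 -> substrate=0 bound=0 product=0
t=1: arr=1 -> substrate=0 bound=1 product=0
t=2: arr=1 -> substrate=0 bound=2 product=0
t=3: arr=0 -> substrate=0 bound=2 product=0
t=4: arr=2 -> substrate=0 bound=3 product=1
t=5: arr=0 -> substrate=0 bound=2 product=2
t=6: arr=2 -> substrate=0 bound=4 product=2
t=7: arr=3 -> substrate=1 bound=4 product=4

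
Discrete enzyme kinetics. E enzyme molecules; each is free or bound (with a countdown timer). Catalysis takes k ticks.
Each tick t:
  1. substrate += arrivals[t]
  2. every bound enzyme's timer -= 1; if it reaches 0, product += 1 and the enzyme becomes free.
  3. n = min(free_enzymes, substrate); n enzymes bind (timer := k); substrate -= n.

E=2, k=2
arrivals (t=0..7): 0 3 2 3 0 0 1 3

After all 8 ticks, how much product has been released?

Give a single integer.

Answer: 6

Derivation:
t=0: arr=0 -> substrate=0 bound=0 product=0
t=1: arr=3 -> substrate=1 bound=2 product=0
t=2: arr=2 -> substrate=3 bound=2 product=0
t=3: arr=3 -> substrate=4 bound=2 product=2
t=4: arr=0 -> substrate=4 bound=2 product=2
t=5: arr=0 -> substrate=2 bound=2 product=4
t=6: arr=1 -> substrate=3 bound=2 product=4
t=7: arr=3 -> substrate=4 bound=2 product=6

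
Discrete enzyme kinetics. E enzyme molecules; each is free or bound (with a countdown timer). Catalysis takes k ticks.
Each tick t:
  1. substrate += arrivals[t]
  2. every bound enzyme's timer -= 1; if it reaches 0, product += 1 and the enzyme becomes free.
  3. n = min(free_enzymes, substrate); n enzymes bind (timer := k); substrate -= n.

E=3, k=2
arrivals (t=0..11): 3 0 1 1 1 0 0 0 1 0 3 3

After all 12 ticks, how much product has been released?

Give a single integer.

t=0: arr=3 -> substrate=0 bound=3 product=0
t=1: arr=0 -> substrate=0 bound=3 product=0
t=2: arr=1 -> substrate=0 bound=1 product=3
t=3: arr=1 -> substrate=0 bound=2 product=3
t=4: arr=1 -> substrate=0 bound=2 product=4
t=5: arr=0 -> substrate=0 bound=1 product=5
t=6: arr=0 -> substrate=0 bound=0 product=6
t=7: arr=0 -> substrate=0 bound=0 product=6
t=8: arr=1 -> substrate=0 bound=1 product=6
t=9: arr=0 -> substrate=0 bound=1 product=6
t=10: arr=3 -> substrate=0 bound=3 product=7
t=11: arr=3 -> substrate=3 bound=3 product=7

Answer: 7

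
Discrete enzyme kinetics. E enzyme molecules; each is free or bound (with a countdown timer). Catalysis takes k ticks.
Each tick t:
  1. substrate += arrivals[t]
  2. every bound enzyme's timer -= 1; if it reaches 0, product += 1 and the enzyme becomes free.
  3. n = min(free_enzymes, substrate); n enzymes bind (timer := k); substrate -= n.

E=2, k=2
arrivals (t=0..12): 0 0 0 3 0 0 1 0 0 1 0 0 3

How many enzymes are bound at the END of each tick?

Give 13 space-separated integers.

t=0: arr=0 -> substrate=0 bound=0 product=0
t=1: arr=0 -> substrate=0 bound=0 product=0
t=2: arr=0 -> substrate=0 bound=0 product=0
t=3: arr=3 -> substrate=1 bound=2 product=0
t=4: arr=0 -> substrate=1 bound=2 product=0
t=5: arr=0 -> substrate=0 bound=1 product=2
t=6: arr=1 -> substrate=0 bound=2 product=2
t=7: arr=0 -> substrate=0 bound=1 product=3
t=8: arr=0 -> substrate=0 bound=0 product=4
t=9: arr=1 -> substrate=0 bound=1 product=4
t=10: arr=0 -> substrate=0 bound=1 product=4
t=11: arr=0 -> substrate=0 bound=0 product=5
t=12: arr=3 -> substrate=1 bound=2 product=5

Answer: 0 0 0 2 2 1 2 1 0 1 1 0 2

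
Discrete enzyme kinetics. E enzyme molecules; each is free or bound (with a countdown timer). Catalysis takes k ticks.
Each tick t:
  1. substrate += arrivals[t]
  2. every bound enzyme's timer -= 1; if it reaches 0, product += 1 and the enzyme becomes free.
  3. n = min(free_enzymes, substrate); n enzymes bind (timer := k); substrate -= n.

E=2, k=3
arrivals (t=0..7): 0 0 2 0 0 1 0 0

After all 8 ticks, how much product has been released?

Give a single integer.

t=0: arr=0 -> substrate=0 bound=0 product=0
t=1: arr=0 -> substrate=0 bound=0 product=0
t=2: arr=2 -> substrate=0 bound=2 product=0
t=3: arr=0 -> substrate=0 bound=2 product=0
t=4: arr=0 -> substrate=0 bound=2 product=0
t=5: arr=1 -> substrate=0 bound=1 product=2
t=6: arr=0 -> substrate=0 bound=1 product=2
t=7: arr=0 -> substrate=0 bound=1 product=2

Answer: 2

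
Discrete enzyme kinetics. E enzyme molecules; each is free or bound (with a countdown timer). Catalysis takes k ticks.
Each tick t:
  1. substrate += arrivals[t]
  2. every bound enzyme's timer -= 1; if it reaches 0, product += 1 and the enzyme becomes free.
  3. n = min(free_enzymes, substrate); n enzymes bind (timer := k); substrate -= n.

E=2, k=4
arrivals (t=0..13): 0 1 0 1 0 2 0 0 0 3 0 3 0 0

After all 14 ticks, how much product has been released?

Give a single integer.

t=0: arr=0 -> substrate=0 bound=0 product=0
t=1: arr=1 -> substrate=0 bound=1 product=0
t=2: arr=0 -> substrate=0 bound=1 product=0
t=3: arr=1 -> substrate=0 bound=2 product=0
t=4: arr=0 -> substrate=0 bound=2 product=0
t=5: arr=2 -> substrate=1 bound=2 product=1
t=6: arr=0 -> substrate=1 bound=2 product=1
t=7: arr=0 -> substrate=0 bound=2 product=2
t=8: arr=0 -> substrate=0 bound=2 product=2
t=9: arr=3 -> substrate=2 bound=2 product=3
t=10: arr=0 -> substrate=2 bound=2 product=3
t=11: arr=3 -> substrate=4 bound=2 product=4
t=12: arr=0 -> substrate=4 bound=2 product=4
t=13: arr=0 -> substrate=3 bound=2 product=5

Answer: 5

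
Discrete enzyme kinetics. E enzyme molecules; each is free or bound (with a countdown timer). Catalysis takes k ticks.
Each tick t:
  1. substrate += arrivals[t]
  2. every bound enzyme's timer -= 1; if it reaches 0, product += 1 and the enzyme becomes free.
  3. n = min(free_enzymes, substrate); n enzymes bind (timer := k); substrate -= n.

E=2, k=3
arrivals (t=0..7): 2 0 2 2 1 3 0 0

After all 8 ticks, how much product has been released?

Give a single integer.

Answer: 4

Derivation:
t=0: arr=2 -> substrate=0 bound=2 product=0
t=1: arr=0 -> substrate=0 bound=2 product=0
t=2: arr=2 -> substrate=2 bound=2 product=0
t=3: arr=2 -> substrate=2 bound=2 product=2
t=4: arr=1 -> substrate=3 bound=2 product=2
t=5: arr=3 -> substrate=6 bound=2 product=2
t=6: arr=0 -> substrate=4 bound=2 product=4
t=7: arr=0 -> substrate=4 bound=2 product=4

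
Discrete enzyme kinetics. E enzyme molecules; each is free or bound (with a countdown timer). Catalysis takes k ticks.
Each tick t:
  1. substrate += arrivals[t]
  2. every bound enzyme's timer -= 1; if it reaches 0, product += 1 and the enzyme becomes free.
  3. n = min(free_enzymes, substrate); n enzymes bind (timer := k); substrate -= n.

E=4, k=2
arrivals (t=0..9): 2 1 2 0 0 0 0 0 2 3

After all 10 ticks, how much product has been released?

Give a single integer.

t=0: arr=2 -> substrate=0 bound=2 product=0
t=1: arr=1 -> substrate=0 bound=3 product=0
t=2: arr=2 -> substrate=0 bound=3 product=2
t=3: arr=0 -> substrate=0 bound=2 product=3
t=4: arr=0 -> substrate=0 bound=0 product=5
t=5: arr=0 -> substrate=0 bound=0 product=5
t=6: arr=0 -> substrate=0 bound=0 product=5
t=7: arr=0 -> substrate=0 bound=0 product=5
t=8: arr=2 -> substrate=0 bound=2 product=5
t=9: arr=3 -> substrate=1 bound=4 product=5

Answer: 5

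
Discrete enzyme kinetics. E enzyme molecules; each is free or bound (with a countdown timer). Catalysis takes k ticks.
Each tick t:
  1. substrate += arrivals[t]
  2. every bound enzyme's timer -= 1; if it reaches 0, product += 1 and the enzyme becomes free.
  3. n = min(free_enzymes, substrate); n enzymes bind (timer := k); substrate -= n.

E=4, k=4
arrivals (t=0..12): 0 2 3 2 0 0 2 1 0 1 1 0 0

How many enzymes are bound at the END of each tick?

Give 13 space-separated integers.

Answer: 0 2 4 4 4 4 4 4 4 4 4 4 4

Derivation:
t=0: arr=0 -> substrate=0 bound=0 product=0
t=1: arr=2 -> substrate=0 bound=2 product=0
t=2: arr=3 -> substrate=1 bound=4 product=0
t=3: arr=2 -> substrate=3 bound=4 product=0
t=4: arr=0 -> substrate=3 bound=4 product=0
t=5: arr=0 -> substrate=1 bound=4 product=2
t=6: arr=2 -> substrate=1 bound=4 product=4
t=7: arr=1 -> substrate=2 bound=4 product=4
t=8: arr=0 -> substrate=2 bound=4 product=4
t=9: arr=1 -> substrate=1 bound=4 product=6
t=10: arr=1 -> substrate=0 bound=4 product=8
t=11: arr=0 -> substrate=0 bound=4 product=8
t=12: arr=0 -> substrate=0 bound=4 product=8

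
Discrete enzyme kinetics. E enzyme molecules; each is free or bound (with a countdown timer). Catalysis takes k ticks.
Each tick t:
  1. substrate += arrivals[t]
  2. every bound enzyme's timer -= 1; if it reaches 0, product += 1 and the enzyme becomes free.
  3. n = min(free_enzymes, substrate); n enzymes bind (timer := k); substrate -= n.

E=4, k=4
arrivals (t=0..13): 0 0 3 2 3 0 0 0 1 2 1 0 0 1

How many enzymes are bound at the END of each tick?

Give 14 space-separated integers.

Answer: 0 0 3 4 4 4 4 4 4 4 4 4 4 4

Derivation:
t=0: arr=0 -> substrate=0 bound=0 product=0
t=1: arr=0 -> substrate=0 bound=0 product=0
t=2: arr=3 -> substrate=0 bound=3 product=0
t=3: arr=2 -> substrate=1 bound=4 product=0
t=4: arr=3 -> substrate=4 bound=4 product=0
t=5: arr=0 -> substrate=4 bound=4 product=0
t=6: arr=0 -> substrate=1 bound=4 product=3
t=7: arr=0 -> substrate=0 bound=4 product=4
t=8: arr=1 -> substrate=1 bound=4 product=4
t=9: arr=2 -> substrate=3 bound=4 product=4
t=10: arr=1 -> substrate=1 bound=4 product=7
t=11: arr=0 -> substrate=0 bound=4 product=8
t=12: arr=0 -> substrate=0 bound=4 product=8
t=13: arr=1 -> substrate=1 bound=4 product=8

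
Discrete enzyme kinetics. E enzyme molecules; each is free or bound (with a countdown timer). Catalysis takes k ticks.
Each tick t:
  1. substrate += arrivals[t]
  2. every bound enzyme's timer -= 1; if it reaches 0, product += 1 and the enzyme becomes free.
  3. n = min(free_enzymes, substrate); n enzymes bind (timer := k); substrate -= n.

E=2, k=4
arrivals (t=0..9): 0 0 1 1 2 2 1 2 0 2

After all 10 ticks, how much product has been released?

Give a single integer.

t=0: arr=0 -> substrate=0 bound=0 product=0
t=1: arr=0 -> substrate=0 bound=0 product=0
t=2: arr=1 -> substrate=0 bound=1 product=0
t=3: arr=1 -> substrate=0 bound=2 product=0
t=4: arr=2 -> substrate=2 bound=2 product=0
t=5: arr=2 -> substrate=4 bound=2 product=0
t=6: arr=1 -> substrate=4 bound=2 product=1
t=7: arr=2 -> substrate=5 bound=2 product=2
t=8: arr=0 -> substrate=5 bound=2 product=2
t=9: arr=2 -> substrate=7 bound=2 product=2

Answer: 2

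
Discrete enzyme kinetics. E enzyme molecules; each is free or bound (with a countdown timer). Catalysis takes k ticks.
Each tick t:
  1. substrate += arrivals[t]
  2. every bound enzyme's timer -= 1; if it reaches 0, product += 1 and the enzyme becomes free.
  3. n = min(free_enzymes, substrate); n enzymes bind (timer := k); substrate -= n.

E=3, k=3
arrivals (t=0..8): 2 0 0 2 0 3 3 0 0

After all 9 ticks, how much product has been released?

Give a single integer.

t=0: arr=2 -> substrate=0 bound=2 product=0
t=1: arr=0 -> substrate=0 bound=2 product=0
t=2: arr=0 -> substrate=0 bound=2 product=0
t=3: arr=2 -> substrate=0 bound=2 product=2
t=4: arr=0 -> substrate=0 bound=2 product=2
t=5: arr=3 -> substrate=2 bound=3 product=2
t=6: arr=3 -> substrate=3 bound=3 product=4
t=7: arr=0 -> substrate=3 bound=3 product=4
t=8: arr=0 -> substrate=2 bound=3 product=5

Answer: 5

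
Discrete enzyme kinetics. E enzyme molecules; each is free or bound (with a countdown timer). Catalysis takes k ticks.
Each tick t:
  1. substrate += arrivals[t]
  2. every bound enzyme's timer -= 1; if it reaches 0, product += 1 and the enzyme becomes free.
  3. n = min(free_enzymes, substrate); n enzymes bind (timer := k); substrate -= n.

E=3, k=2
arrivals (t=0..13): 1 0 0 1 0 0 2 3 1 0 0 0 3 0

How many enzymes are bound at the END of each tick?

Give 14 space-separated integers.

t=0: arr=1 -> substrate=0 bound=1 product=0
t=1: arr=0 -> substrate=0 bound=1 product=0
t=2: arr=0 -> substrate=0 bound=0 product=1
t=3: arr=1 -> substrate=0 bound=1 product=1
t=4: arr=0 -> substrate=0 bound=1 product=1
t=5: arr=0 -> substrate=0 bound=0 product=2
t=6: arr=2 -> substrate=0 bound=2 product=2
t=7: arr=3 -> substrate=2 bound=3 product=2
t=8: arr=1 -> substrate=1 bound=3 product=4
t=9: arr=0 -> substrate=0 bound=3 product=5
t=10: arr=0 -> substrate=0 bound=1 product=7
t=11: arr=0 -> substrate=0 bound=0 product=8
t=12: arr=3 -> substrate=0 bound=3 product=8
t=13: arr=0 -> substrate=0 bound=3 product=8

Answer: 1 1 0 1 1 0 2 3 3 3 1 0 3 3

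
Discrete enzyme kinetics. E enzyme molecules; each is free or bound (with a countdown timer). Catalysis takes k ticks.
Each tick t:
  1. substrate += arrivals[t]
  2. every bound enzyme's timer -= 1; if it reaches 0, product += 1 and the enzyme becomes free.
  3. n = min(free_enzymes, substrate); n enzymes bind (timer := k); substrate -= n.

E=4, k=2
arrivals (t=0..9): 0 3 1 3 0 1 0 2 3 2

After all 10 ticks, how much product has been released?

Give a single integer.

t=0: arr=0 -> substrate=0 bound=0 product=0
t=1: arr=3 -> substrate=0 bound=3 product=0
t=2: arr=1 -> substrate=0 bound=4 product=0
t=3: arr=3 -> substrate=0 bound=4 product=3
t=4: arr=0 -> substrate=0 bound=3 product=4
t=5: arr=1 -> substrate=0 bound=1 product=7
t=6: arr=0 -> substrate=0 bound=1 product=7
t=7: arr=2 -> substrate=0 bound=2 product=8
t=8: arr=3 -> substrate=1 bound=4 product=8
t=9: arr=2 -> substrate=1 bound=4 product=10

Answer: 10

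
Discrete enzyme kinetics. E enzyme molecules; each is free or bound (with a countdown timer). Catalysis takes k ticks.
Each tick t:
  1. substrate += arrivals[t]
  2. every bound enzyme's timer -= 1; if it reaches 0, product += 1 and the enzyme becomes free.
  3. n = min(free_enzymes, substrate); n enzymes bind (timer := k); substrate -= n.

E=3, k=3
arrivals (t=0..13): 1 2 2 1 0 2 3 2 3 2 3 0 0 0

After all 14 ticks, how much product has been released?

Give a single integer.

t=0: arr=1 -> substrate=0 bound=1 product=0
t=1: arr=2 -> substrate=0 bound=3 product=0
t=2: arr=2 -> substrate=2 bound=3 product=0
t=3: arr=1 -> substrate=2 bound=3 product=1
t=4: arr=0 -> substrate=0 bound=3 product=3
t=5: arr=2 -> substrate=2 bound=3 product=3
t=6: arr=3 -> substrate=4 bound=3 product=4
t=7: arr=2 -> substrate=4 bound=3 product=6
t=8: arr=3 -> substrate=7 bound=3 product=6
t=9: arr=2 -> substrate=8 bound=3 product=7
t=10: arr=3 -> substrate=9 bound=3 product=9
t=11: arr=0 -> substrate=9 bound=3 product=9
t=12: arr=0 -> substrate=8 bound=3 product=10
t=13: arr=0 -> substrate=6 bound=3 product=12

Answer: 12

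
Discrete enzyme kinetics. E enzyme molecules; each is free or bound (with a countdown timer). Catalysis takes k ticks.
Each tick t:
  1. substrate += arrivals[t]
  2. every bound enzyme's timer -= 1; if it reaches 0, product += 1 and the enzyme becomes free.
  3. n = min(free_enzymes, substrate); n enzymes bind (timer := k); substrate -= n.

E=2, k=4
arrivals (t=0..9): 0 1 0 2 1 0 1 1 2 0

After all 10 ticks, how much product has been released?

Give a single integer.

t=0: arr=0 -> substrate=0 bound=0 product=0
t=1: arr=1 -> substrate=0 bound=1 product=0
t=2: arr=0 -> substrate=0 bound=1 product=0
t=3: arr=2 -> substrate=1 bound=2 product=0
t=4: arr=1 -> substrate=2 bound=2 product=0
t=5: arr=0 -> substrate=1 bound=2 product=1
t=6: arr=1 -> substrate=2 bound=2 product=1
t=7: arr=1 -> substrate=2 bound=2 product=2
t=8: arr=2 -> substrate=4 bound=2 product=2
t=9: arr=0 -> substrate=3 bound=2 product=3

Answer: 3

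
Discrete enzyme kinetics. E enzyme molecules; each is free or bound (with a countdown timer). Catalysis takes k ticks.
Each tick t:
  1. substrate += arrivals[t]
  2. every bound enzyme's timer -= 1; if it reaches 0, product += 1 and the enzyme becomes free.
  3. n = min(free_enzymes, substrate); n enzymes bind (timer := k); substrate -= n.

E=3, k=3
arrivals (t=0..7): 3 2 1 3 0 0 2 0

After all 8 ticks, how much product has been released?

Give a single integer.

Answer: 6

Derivation:
t=0: arr=3 -> substrate=0 bound=3 product=0
t=1: arr=2 -> substrate=2 bound=3 product=0
t=2: arr=1 -> substrate=3 bound=3 product=0
t=3: arr=3 -> substrate=3 bound=3 product=3
t=4: arr=0 -> substrate=3 bound=3 product=3
t=5: arr=0 -> substrate=3 bound=3 product=3
t=6: arr=2 -> substrate=2 bound=3 product=6
t=7: arr=0 -> substrate=2 bound=3 product=6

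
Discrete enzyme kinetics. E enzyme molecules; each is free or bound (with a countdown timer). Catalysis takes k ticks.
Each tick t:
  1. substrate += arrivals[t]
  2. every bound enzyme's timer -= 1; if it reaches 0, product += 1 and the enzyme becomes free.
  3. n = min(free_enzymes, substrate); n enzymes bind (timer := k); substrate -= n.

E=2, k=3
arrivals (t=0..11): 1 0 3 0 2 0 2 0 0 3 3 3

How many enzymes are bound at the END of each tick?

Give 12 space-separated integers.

Answer: 1 1 2 2 2 2 2 2 2 2 2 2

Derivation:
t=0: arr=1 -> substrate=0 bound=1 product=0
t=1: arr=0 -> substrate=0 bound=1 product=0
t=2: arr=3 -> substrate=2 bound=2 product=0
t=3: arr=0 -> substrate=1 bound=2 product=1
t=4: arr=2 -> substrate=3 bound=2 product=1
t=5: arr=0 -> substrate=2 bound=2 product=2
t=6: arr=2 -> substrate=3 bound=2 product=3
t=7: arr=0 -> substrate=3 bound=2 product=3
t=8: arr=0 -> substrate=2 bound=2 product=4
t=9: arr=3 -> substrate=4 bound=2 product=5
t=10: arr=3 -> substrate=7 bound=2 product=5
t=11: arr=3 -> substrate=9 bound=2 product=6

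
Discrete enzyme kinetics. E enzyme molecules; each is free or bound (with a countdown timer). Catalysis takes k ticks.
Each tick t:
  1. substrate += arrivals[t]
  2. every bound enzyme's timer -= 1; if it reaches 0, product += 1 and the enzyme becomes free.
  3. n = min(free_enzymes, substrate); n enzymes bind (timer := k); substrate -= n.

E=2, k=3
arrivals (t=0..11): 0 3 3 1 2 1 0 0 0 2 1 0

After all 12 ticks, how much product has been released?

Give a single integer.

Answer: 6

Derivation:
t=0: arr=0 -> substrate=0 bound=0 product=0
t=1: arr=3 -> substrate=1 bound=2 product=0
t=2: arr=3 -> substrate=4 bound=2 product=0
t=3: arr=1 -> substrate=5 bound=2 product=0
t=4: arr=2 -> substrate=5 bound=2 product=2
t=5: arr=1 -> substrate=6 bound=2 product=2
t=6: arr=0 -> substrate=6 bound=2 product=2
t=7: arr=0 -> substrate=4 bound=2 product=4
t=8: arr=0 -> substrate=4 bound=2 product=4
t=9: arr=2 -> substrate=6 bound=2 product=4
t=10: arr=1 -> substrate=5 bound=2 product=6
t=11: arr=0 -> substrate=5 bound=2 product=6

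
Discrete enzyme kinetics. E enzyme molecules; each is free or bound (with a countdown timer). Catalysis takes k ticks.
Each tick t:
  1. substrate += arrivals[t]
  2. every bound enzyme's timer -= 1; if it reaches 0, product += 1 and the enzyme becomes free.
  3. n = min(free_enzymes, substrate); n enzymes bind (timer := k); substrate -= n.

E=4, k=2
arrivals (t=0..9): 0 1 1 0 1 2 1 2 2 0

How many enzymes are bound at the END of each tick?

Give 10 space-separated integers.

t=0: arr=0 -> substrate=0 bound=0 product=0
t=1: arr=1 -> substrate=0 bound=1 product=0
t=2: arr=1 -> substrate=0 bound=2 product=0
t=3: arr=0 -> substrate=0 bound=1 product=1
t=4: arr=1 -> substrate=0 bound=1 product=2
t=5: arr=2 -> substrate=0 bound=3 product=2
t=6: arr=1 -> substrate=0 bound=3 product=3
t=7: arr=2 -> substrate=0 bound=3 product=5
t=8: arr=2 -> substrate=0 bound=4 product=6
t=9: arr=0 -> substrate=0 bound=2 product=8

Answer: 0 1 2 1 1 3 3 3 4 2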